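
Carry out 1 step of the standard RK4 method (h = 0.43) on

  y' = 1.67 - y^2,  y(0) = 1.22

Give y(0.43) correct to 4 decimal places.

RK4: k1 = f(x_n, y_n); k2 = f(x_n + h/2, y_n + (h/2)·k1); k3 = f(x_n + h/2, y_n + (h/2)·k2); k4 = f(x_n + h, y_n + h·k3); y_{n+1} = y_n + (h/6)·(k1 + 2k2 + 2k3 + k4).
x=0.000000, y=1.220000:
  k1 = f(0.000000, 1.220000) = 0.181600
  k2 = f(0.215000, 1.259044) = 0.084808
  k3 = f(0.215000, 1.238234) = 0.136777
  k4 = f(0.430000, 1.278814) = 0.034634
  y ← 1.220000 + (0.43/6)·(k1 + 2k2 + 2k3 + k4) = 1.267257
y(0.43) ≈ 1.2673

1.2673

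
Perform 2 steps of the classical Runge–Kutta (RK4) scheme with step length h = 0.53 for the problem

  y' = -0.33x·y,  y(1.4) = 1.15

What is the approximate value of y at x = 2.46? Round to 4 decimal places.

0.5855

RK4: k1 = f(x_n, y_n); k2 = f(x_n + h/2, y_n + (h/2)·k1); k3 = f(x_n + h/2, y_n + (h/2)·k2); k4 = f(x_n + h, y_n + h·k3); y_{n+1} = y_n + (h/6)·(k1 + 2k2 + 2k3 + k4).
x=1.400000, y=1.150000:
  k1 = f(1.400000, 1.150000) = -0.531300
  k2 = f(1.665000, 1.009205) = -0.554508
  k3 = f(1.665000, 1.003055) = -0.551129
  k4 = f(1.930000, 0.857902) = -0.546398
  y ← 1.150000 + (0.53/6)·(k1 + 2k2 + 2k3 + k4) = 0.859474
x=1.930000, y=0.859474:
  k1 = f(1.930000, 0.859474) = -0.547399
  k2 = f(2.195000, 0.714413) = -0.517485
  k3 = f(2.195000, 0.722341) = -0.523227
  k4 = f(2.460000, 0.582164) = -0.472600
  y ← 0.859474 + (0.53/6)·(k1 + 2k2 + 2k3 + k4) = 0.585515
y(2.46) ≈ 0.5855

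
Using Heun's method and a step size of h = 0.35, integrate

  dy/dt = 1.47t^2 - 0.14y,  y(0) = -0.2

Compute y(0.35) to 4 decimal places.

-0.1589

Heun: k1 = f(t_n, y_n); k2 = f(t_n + h, y_n + h·k1); y_{n+1} = y_n + (h/2)·(k1 + k2).
t=0.000000, y=-0.200000:
  k1 = f(0.000000, -0.200000) = 0.028000
  k2 = f(0.350000, -0.190200) = 0.206703
  y ← -0.200000 + (0.35/2)·(0.028000 + 0.206703) = -0.158927
y(0.35) ≈ -0.1589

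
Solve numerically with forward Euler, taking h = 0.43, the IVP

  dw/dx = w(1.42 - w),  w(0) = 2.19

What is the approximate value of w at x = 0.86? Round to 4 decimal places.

Euler: w_{n+1} = w_n + h·f(x_n, w_n).
x=0.000000, w=2.190000: f=-1.686300 → w ← 2.190000 + 0.43·(-1.686300) = 1.464891
x=0.430000, w=1.464891: f=-0.065760 → w ← 1.464891 + 0.43·(-0.065760) = 1.436614
w(0.86) ≈ 1.4366

1.4366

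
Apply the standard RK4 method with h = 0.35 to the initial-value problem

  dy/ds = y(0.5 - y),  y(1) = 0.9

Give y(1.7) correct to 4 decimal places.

0.7280

RK4: k1 = f(s_n, y_n); k2 = f(s_n + h/2, y_n + (h/2)·k1); k3 = f(s_n + h/2, y_n + (h/2)·k2); k4 = f(s_n + h, y_n + h·k3); y_{n+1} = y_n + (h/6)·(k1 + 2k2 + 2k3 + k4).
s=1.000000, y=0.900000:
  k1 = f(1.000000, 0.900000) = -0.360000
  k2 = f(1.175000, 0.837000) = -0.282069
  k3 = f(1.175000, 0.850638) = -0.298266
  k4 = f(1.350000, 0.795607) = -0.235187
  y ← 0.900000 + (0.35/6)·(k1 + 2k2 + 2k3 + k4) = 0.797575
s=1.350000, y=0.797575:
  k1 = f(1.350000, 0.797575) = -0.237338
  k2 = f(1.525000, 0.756041) = -0.193577
  k3 = f(1.525000, 0.763699) = -0.201387
  k4 = f(1.700000, 0.727090) = -0.165115
  y ← 0.797575 + (0.35/6)·(k1 + 2k2 + 2k3 + k4) = 0.728019
y(1.7) ≈ 0.7280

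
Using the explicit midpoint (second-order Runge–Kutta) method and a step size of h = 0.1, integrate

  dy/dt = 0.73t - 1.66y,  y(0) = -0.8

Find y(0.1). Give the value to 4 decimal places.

-0.6746

Midpoint: k1 = f(t_n, y_n); k2 = f(t_n + h/2, y_n + (h/2)·k1); y_{n+1} = y_n + h·k2.
t=0.000000, y=-0.800000:
  k1 = f(0.000000, -0.800000) = 1.328000
  k2 = f(0.050000, -0.733600) = 1.254276
  y ← -0.800000 + 0.1·1.254276 = -0.674572
y(0.1) ≈ -0.6746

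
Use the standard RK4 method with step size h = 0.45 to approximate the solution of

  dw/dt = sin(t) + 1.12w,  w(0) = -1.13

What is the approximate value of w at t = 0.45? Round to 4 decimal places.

RK4: k1 = f(t_n, w_n); k2 = f(t_n + h/2, w_n + (h/2)·k1); k3 = f(t_n + h/2, w_n + (h/2)·k2); k4 = f(t_n + h, w_n + h·k3); w_{n+1} = w_n + (h/6)·(k1 + 2k2 + 2k3 + k4).
t=0.000000, w=-1.130000:
  k1 = f(0.000000, -1.130000) = -1.265600
  k2 = f(0.225000, -1.414760) = -1.361425
  k3 = f(0.225000, -1.436321) = -1.385573
  k4 = f(0.450000, -1.753508) = -1.528963
  w ← -1.130000 + (0.45/6)·(k1 + 2k2 + 2k3 + k4) = -1.751642
w(0.45) ≈ -1.7516

-1.7516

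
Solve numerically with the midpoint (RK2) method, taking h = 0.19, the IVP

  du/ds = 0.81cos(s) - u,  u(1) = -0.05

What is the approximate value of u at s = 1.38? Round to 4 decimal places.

0.0555

Midpoint: k1 = f(s_n, u_n); k2 = f(s_n + h/2, u_n + (h/2)·k1); u_{n+1} = u_n + h·k2.
s=1.000000, u=-0.050000:
  k1 = f(1.000000, -0.050000) = 0.487645
  k2 = f(1.095000, -0.003674) = 0.374691
  u ← -0.050000 + 0.19·0.374691 = 0.021191
s=1.190000, u=0.021191:
  k1 = f(1.190000, 0.021191) = 0.279853
  k2 = f(1.285000, 0.047777) = 0.180579
  u ← 0.021191 + 0.19·0.180579 = 0.055501
u(1.38) ≈ 0.0555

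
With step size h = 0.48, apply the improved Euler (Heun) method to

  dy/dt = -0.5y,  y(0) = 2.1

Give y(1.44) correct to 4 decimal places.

Heun: k1 = f(t_n, y_n); k2 = f(t_n + h, y_n + h·k1); y_{n+1} = y_n + (h/2)·(k1 + k2).
t=0.000000, y=2.100000:
  k1 = f(0.000000, 2.100000) = -1.050000
  k2 = f(0.480000, 1.596000) = -0.798000
  y ← 2.100000 + (0.48/2)·(-1.050000 + (-0.798000)) = 1.656480
t=0.480000, y=1.656480:
  k1 = f(0.480000, 1.656480) = -0.828240
  k2 = f(0.960000, 1.258925) = -0.629462
  y ← 1.656480 + (0.48/2)·(-0.828240 + (-0.629462)) = 1.306631
t=0.960000, y=1.306631:
  k1 = f(0.960000, 1.306631) = -0.653316
  k2 = f(1.440000, 0.993040) = -0.496520
  y ← 1.306631 + (0.48/2)·(-0.653316 + (-0.496520)) = 1.030671
y(1.44) ≈ 1.0307

1.0307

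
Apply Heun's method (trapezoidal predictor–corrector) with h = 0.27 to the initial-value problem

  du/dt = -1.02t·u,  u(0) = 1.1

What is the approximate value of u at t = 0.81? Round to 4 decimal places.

0.7865

Heun: k1 = f(t_n, u_n); k2 = f(t_n + h, u_n + h·k1); u_{n+1} = u_n + (h/2)·(k1 + k2).
t=0.000000, u=1.100000:
  k1 = f(0.000000, 1.100000) = 0.000000
  k2 = f(0.270000, 1.100000) = -0.302940
  u ← 1.100000 + (0.27/2)·(0.000000 + (-0.302940)) = 1.059103
t=0.270000, u=1.059103:
  k1 = f(0.270000, 1.059103) = -0.291677
  k2 = f(0.540000, 0.980350) = -0.539977
  u ← 1.059103 + (0.27/2)·(-0.291677 + (-0.539977)) = 0.946830
t=0.540000, u=0.946830:
  k1 = f(0.540000, 0.946830) = -0.521514
  k2 = f(0.810000, 0.806021) = -0.665935
  u ← 0.946830 + (0.27/2)·(-0.521514 + (-0.665935)) = 0.786524
u(0.81) ≈ 0.7865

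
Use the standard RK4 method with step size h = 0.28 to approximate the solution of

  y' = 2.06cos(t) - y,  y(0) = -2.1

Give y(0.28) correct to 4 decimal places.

RK4: k1 = f(t_n, y_n); k2 = f(t_n + h/2, y_n + (h/2)·k1); k3 = f(t_n + h/2, y_n + (h/2)·k2); k4 = f(t_n + h, y_n + h·k3); y_{n+1} = y_n + (h/6)·(k1 + 2k2 + 2k3 + k4).
t=0.000000, y=-2.100000:
  k1 = f(0.000000, -2.100000) = 4.160000
  k2 = f(0.140000, -1.517600) = 3.557445
  k3 = f(0.140000, -1.601958) = 3.641803
  k4 = f(0.280000, -1.080295) = 3.060069
  y ← -2.100000 + (0.28/6)·(k1 + 2k2 + 2k3 + k4) = -1.091134
y(0.28) ≈ -1.0911

-1.0911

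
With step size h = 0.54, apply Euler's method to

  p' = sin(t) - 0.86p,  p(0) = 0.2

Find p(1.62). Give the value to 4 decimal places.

Euler: p_{n+1} = p_n + h·f(t_n, p_n).
t=0.000000, p=0.200000: f=-0.172000 → p ← 0.200000 + 0.54·(-0.172000) = 0.107120
t=0.540000, p=0.107120: f=0.422013 → p ← 0.107120 + 0.54·0.422013 = 0.335007
t=1.080000, p=0.335007: f=0.593852 → p ← 0.335007 + 0.54·0.593852 = 0.655687
p(1.62) ≈ 0.6557

0.6557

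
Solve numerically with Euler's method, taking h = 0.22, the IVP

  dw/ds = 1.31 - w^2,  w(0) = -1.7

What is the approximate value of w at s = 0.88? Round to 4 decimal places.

Euler: w_{n+1} = w_n + h·f(s_n, w_n).
s=0.000000, w=-1.700000: f=-1.580000 → w ← -1.700000 + 0.22·(-1.580000) = -2.047600
s=0.220000, w=-2.047600: f=-2.882666 → w ← -2.047600 + 0.22·(-2.882666) = -2.681786
s=0.440000, w=-2.681786: f=-5.881979 → w ← -2.681786 + 0.22·(-5.881979) = -3.975822
s=0.660000, w=-3.975822: f=-14.497159 → w ← -3.975822 + 0.22·(-14.497159) = -7.165197
w(0.88) ≈ -7.1652

-7.1652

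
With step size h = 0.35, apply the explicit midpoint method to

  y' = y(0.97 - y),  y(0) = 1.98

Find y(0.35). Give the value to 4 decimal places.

1.6034

Midpoint: k1 = f(x_n, y_n); k2 = f(x_n + h/2, y_n + (h/2)·k1); y_{n+1} = y_n + h·k2.
x=0.000000, y=1.980000:
  k1 = f(0.000000, 1.980000) = -1.999800
  k2 = f(0.175000, 1.630035) = -1.075880
  y ← 1.980000 + 0.35·(-1.075880) = 1.603442
y(0.35) ≈ 1.6034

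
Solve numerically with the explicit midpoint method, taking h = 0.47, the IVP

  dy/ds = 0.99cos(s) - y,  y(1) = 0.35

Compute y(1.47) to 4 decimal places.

Midpoint: k1 = f(s_n, y_n); k2 = f(s_n + h/2, y_n + (h/2)·k1); y_{n+1} = y_n + h·k2.
s=1.000000, y=0.350000:
  k1 = f(1.000000, 0.350000) = 0.184899
  k2 = f(1.235000, 0.393451) = -0.067225
  y ← 0.350000 + 0.47·(-0.067225) = 0.318404
y(1.47) ≈ 0.3184

0.3184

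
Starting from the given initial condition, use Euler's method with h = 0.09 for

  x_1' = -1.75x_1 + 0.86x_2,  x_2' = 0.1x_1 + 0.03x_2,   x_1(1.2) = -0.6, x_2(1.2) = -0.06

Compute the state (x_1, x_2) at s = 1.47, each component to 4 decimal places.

Euler on (x_1,x_2): x_1_{n+1} = x_1_n + h·x_1', x_2_{n+1} = x_2_n + h·x_2'.
1.200000: (-0.600000, -0.060000); f=(0.998400, -0.061800) → (-0.510144, -0.065562)
1.290000: (-0.510144, -0.065562); f=(0.836369, -0.052981) → (-0.434871, -0.070330)
1.380000: (-0.434871, -0.070330); f=(0.700540, -0.045597) → (-0.371822, -0.074434)
(x_1(1.47), x_2(1.47)) ≈ (-0.3718, -0.0744)

-0.3718, -0.0744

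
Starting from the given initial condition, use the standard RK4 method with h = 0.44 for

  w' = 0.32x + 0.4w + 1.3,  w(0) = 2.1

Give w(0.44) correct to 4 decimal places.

3.1624

RK4: k1 = f(x_n, w_n); k2 = f(x_n + h/2, w_n + (h/2)·k1); k3 = f(x_n + h/2, w_n + (h/2)·k2); k4 = f(x_n + h, w_n + h·k3); w_{n+1} = w_n + (h/6)·(k1 + 2k2 + 2k3 + k4).
x=0.000000, w=2.100000:
  k1 = f(0.000000, 2.100000) = 2.140000
  k2 = f(0.220000, 2.570800) = 2.398720
  k3 = f(0.220000, 2.627718) = 2.421487
  k4 = f(0.440000, 3.165454) = 2.706982
  w ← 2.100000 + (0.44/6)·(k1 + 2k2 + 2k3 + k4) = 3.162409
w(0.44) ≈ 3.1624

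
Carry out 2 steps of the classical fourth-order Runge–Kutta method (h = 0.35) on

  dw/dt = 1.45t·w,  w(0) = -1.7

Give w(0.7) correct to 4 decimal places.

RK4: k1 = f(t_n, w_n); k2 = f(t_n + h/2, w_n + (h/2)·k1); k3 = f(t_n + h/2, w_n + (h/2)·k2); k4 = f(t_n + h, w_n + h·k3); w_{n+1} = w_n + (h/6)·(k1 + 2k2 + 2k3 + k4).
t=0.000000, w=-1.700000:
  k1 = f(0.000000, -1.700000) = 0.000000
  k2 = f(0.175000, -1.700000) = -0.431375
  k3 = f(0.175000, -1.775491) = -0.450531
  k4 = f(0.350000, -1.857686) = -0.942776
  w ← -1.700000 + (0.35/6)·(k1 + 2k2 + 2k3 + k4) = -1.857884
t=0.350000, w=-1.857884:
  k1 = f(0.350000, -1.857884) = -0.942876
  k2 = f(0.525000, -2.022888) = -1.539923
  k3 = f(0.525000, -2.127371) = -1.619461
  k4 = f(0.700000, -2.424696) = -2.461066
  w ← -1.857884 + (0.35/6)·(k1 + 2k2 + 2k3 + k4) = -2.425042
w(0.7) ≈ -2.4250

-2.4250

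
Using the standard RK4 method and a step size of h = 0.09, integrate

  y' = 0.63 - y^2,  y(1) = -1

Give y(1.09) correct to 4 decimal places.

-1.0365

RK4: k1 = f(t_n, y_n); k2 = f(t_n + h/2, y_n + (h/2)·k1); k3 = f(t_n + h/2, y_n + (h/2)·k2); k4 = f(t_n + h, y_n + h·k3); y_{n+1} = y_n + (h/6)·(k1 + 2k2 + 2k3 + k4).
t=1.000000, y=-1.000000:
  k1 = f(1.000000, -1.000000) = -0.370000
  k2 = f(1.045000, -1.016650) = -0.403577
  k3 = f(1.045000, -1.018161) = -0.406652
  k4 = f(1.090000, -1.036599) = -0.444537
  y ← -1.000000 + (0.09/6)·(k1 + 2k2 + 2k3 + k4) = -1.036525
y(1.09) ≈ -1.0365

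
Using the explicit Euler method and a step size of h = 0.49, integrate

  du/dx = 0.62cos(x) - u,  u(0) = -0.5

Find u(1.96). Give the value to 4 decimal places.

Euler: u_{n+1} = u_n + h·f(x_n, u_n).
x=0.000000, u=-0.500000: f=1.120000 → u ← -0.500000 + 0.49·1.120000 = 0.048800
x=0.490000, u=0.048800: f=0.498246 → u ← 0.048800 + 0.49·0.498246 = 0.292941
x=0.980000, u=0.292941: f=0.052413 → u ← 0.292941 + 0.49·0.052413 = 0.318623
x=1.470000, u=0.318623: f=-0.256235 → u ← 0.318623 + 0.49·(-0.256235) = 0.193068
u(1.96) ≈ 0.1931

0.1931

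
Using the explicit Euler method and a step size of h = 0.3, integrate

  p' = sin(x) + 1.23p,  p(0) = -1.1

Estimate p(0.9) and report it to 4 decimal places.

Euler: p_{n+1} = p_n + h·f(x_n, p_n).
x=0.000000, p=-1.100000: f=-1.353000 → p ← -1.100000 + 0.3·(-1.353000) = -1.505900
x=0.300000, p=-1.505900: f=-1.556737 → p ← -1.505900 + 0.3·(-1.556737) = -1.972921
x=0.600000, p=-1.972921: f=-1.862050 → p ← -1.972921 + 0.3·(-1.862050) = -2.531536
p(0.9) ≈ -2.5315

-2.5315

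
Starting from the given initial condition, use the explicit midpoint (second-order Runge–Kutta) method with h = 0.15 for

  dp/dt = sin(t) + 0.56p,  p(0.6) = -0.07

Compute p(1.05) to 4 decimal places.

Midpoint: k1 = f(t_n, p_n); k2 = f(t_n + h/2, p_n + (h/2)·k1); p_{n+1} = p_n + h·k2.
t=0.600000, p=-0.070000:
  k1 = f(0.600000, -0.070000) = 0.525442
  k2 = f(0.675000, -0.030592) = 0.607766
  p ← -0.070000 + 0.15·0.607766 = 0.021165
t=0.750000, p=0.021165:
  k1 = f(0.750000, 0.021165) = 0.693491
  k2 = f(0.825000, 0.073177) = 0.775527
  p ← 0.021165 + 0.15·0.775527 = 0.137494
t=0.900000, p=0.137494:
  k1 = f(0.900000, 0.137494) = 0.860323
  k2 = f(0.975000, 0.202018) = 0.940832
  p ← 0.137494 + 0.15·0.940832 = 0.278619
p(1.05) ≈ 0.2786

0.2786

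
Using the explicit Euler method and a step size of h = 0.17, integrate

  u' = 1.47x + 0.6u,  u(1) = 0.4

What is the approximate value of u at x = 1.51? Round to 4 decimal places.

Euler: u_{n+1} = u_n + h·f(x_n, u_n).
x=1.000000, u=0.400000: f=1.710000 → u ← 0.400000 + 0.17·1.710000 = 0.690700
x=1.170000, u=0.690700: f=2.134320 → u ← 0.690700 + 0.17·2.134320 = 1.053534
x=1.340000, u=1.053534: f=2.601921 → u ← 1.053534 + 0.17·2.601921 = 1.495861
u(1.51) ≈ 1.4959

1.4959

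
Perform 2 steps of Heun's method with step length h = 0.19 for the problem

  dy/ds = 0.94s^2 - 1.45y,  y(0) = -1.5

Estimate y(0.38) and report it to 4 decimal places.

Heun: k1 = f(s_n, y_n); k2 = f(s_n + h, y_n + h·k1); y_{n+1} = y_n + (h/2)·(k1 + k2).
s=0.000000, y=-1.500000:
  k1 = f(0.000000, -1.500000) = 2.175000
  k2 = f(0.190000, -1.086750) = 1.609722
  y ← -1.500000 + (0.19/2)·(2.175000 + 1.609722) = -1.140451
s=0.190000, y=-1.140451:
  k1 = f(0.190000, -1.140451) = 1.687589
  k2 = f(0.380000, -0.819810) = 1.324460
  y ← -1.140451 + (0.19/2)·(1.687589 + 1.324460) = -0.854307
y(0.38) ≈ -0.8543

-0.8543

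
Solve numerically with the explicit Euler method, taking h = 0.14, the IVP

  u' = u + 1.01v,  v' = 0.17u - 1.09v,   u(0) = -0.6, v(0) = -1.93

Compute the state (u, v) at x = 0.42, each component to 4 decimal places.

-1.7104, -1.2355

Euler on (u,v): u_{n+1} = u_n + h·u', v_{n+1} = v_n + h·v'.
0.000000: (-0.600000, -1.930000); f=(-2.549300, 2.001700) → (-0.956902, -1.649762)
0.140000: (-0.956902, -1.649762); f=(-2.623162, 1.635567) → (-1.324145, -1.420783)
0.280000: (-1.324145, -1.420783); f=(-2.759135, 1.323548) → (-1.710424, -1.235486)
(u(0.42), v(0.42)) ≈ (-1.7104, -1.2355)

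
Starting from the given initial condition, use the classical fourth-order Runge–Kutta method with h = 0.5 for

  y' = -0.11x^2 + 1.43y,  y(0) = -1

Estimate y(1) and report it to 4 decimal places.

-4.2260

RK4: k1 = f(x_n, y_n); k2 = f(x_n + h/2, y_n + (h/2)·k1); k3 = f(x_n + h/2, y_n + (h/2)·k2); k4 = f(x_n + h, y_n + h·k3); y_{n+1} = y_n + (h/6)·(k1 + 2k2 + 2k3 + k4).
x=0.000000, y=-1.000000:
  k1 = f(0.000000, -1.000000) = -1.430000
  k2 = f(0.250000, -1.357500) = -1.948100
  k3 = f(0.250000, -1.487025) = -2.133321
  k4 = f(0.500000, -2.066660) = -2.982824
  y ← -1.000000 + (0.5/6)·(k1 + 2k2 + 2k3 + k4) = -2.047972
x=0.500000, y=-2.047972:
  k1 = f(0.500000, -2.047972) = -2.956100
  k2 = f(0.750000, -2.786997) = -4.047281
  k3 = f(0.750000, -3.059792) = -4.437378
  k4 = f(1.000000, -4.266661) = -6.211326
  y ← -2.047972 + (0.5/6)·(k1 + 2k2 + 2k3 + k4) = -4.226034
y(1) ≈ -4.2260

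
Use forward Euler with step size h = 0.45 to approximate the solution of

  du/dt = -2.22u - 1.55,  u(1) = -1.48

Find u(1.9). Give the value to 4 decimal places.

Euler: u_{n+1} = u_n + h·f(t_n, u_n).
t=1.000000, u=-1.480000: f=1.735600 → u ← -1.480000 + 0.45·1.735600 = -0.698980
t=1.450000, u=-0.698980: f=0.001736 → u ← -0.698980 + 0.45·0.001736 = -0.698199
u(1.9) ≈ -0.6982

-0.6982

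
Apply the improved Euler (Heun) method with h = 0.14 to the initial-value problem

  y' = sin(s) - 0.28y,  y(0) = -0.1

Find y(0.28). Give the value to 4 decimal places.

-0.0543

Heun: k1 = f(s_n, y_n); k2 = f(s_n + h, y_n + h·k1); y_{n+1} = y_n + (h/2)·(k1 + k2).
s=0.000000, y=-0.100000:
  k1 = f(0.000000, -0.100000) = 0.028000
  k2 = f(0.140000, -0.096080) = 0.166446
  y ← -0.100000 + (0.14/2)·(0.028000 + 0.166446) = -0.086389
s=0.140000, y=-0.086389:
  k1 = f(0.140000, -0.086389) = 0.163732
  k2 = f(0.280000, -0.063466) = 0.294126
  y ← -0.086389 + (0.14/2)·(0.163732 + 0.294126) = -0.054339
y(0.28) ≈ -0.0543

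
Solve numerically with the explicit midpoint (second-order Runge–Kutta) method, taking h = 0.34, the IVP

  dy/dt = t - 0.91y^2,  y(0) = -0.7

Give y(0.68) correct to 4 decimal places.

Midpoint: k1 = f(t_n, y_n); k2 = f(t_n + h/2, y_n + (h/2)·k1); y_{n+1} = y_n + h·k2.
t=0.000000, y=-0.700000:
  k1 = f(0.000000, -0.700000) = -0.445900
  k2 = f(0.170000, -0.775803) = -0.377702
  y ← -0.700000 + 0.34·(-0.377702) = -0.828419
t=0.340000, y=-0.828419:
  k1 = f(0.340000, -0.828419) = -0.284513
  k2 = f(0.510000, -0.876786) = -0.189566
  y ← -0.828419 + 0.34·(-0.189566) = -0.892871
y(0.68) ≈ -0.8929

-0.8929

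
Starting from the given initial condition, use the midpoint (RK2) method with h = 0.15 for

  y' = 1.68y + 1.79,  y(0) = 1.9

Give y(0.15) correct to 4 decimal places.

Midpoint: k1 = f(t_n, y_n); k2 = f(t_n + h/2, y_n + (h/2)·k1); y_{n+1} = y_n + h·k2.
t=0.000000, y=1.900000:
  k1 = f(0.000000, 1.900000) = 4.982000
  k2 = f(0.075000, 2.273650) = 5.609732
  y ← 1.900000 + 0.15·5.609732 = 2.741460
y(0.15) ≈ 2.7415

2.7415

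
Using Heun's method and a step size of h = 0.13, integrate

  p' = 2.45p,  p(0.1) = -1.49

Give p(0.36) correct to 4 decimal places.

-2.7934

Heun: k1 = f(s_n, p_n); k2 = f(s_n + h, p_n + h·k1); p_{n+1} = p_n + (h/2)·(k1 + k2).
s=0.100000, p=-1.490000:
  k1 = f(0.100000, -1.490000) = -3.650500
  k2 = f(0.230000, -1.964565) = -4.813184
  p ← -1.490000 + (0.13/2)·(-3.650500 + (-4.813184)) = -2.040139
s=0.230000, p=-2.040139:
  k1 = f(0.230000, -2.040139) = -4.998342
  k2 = f(0.360000, -2.689924) = -6.590314
  p ← -2.040139 + (0.13/2)·(-4.998342 + (-6.590314)) = -2.793402
p(0.36) ≈ -2.7934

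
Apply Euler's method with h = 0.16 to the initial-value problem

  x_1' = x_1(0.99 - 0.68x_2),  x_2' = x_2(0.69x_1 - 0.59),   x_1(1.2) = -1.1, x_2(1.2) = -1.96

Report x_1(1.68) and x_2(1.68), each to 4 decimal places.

Euler on (x_1,x_2): x_1_{n+1} = x_1_n + h·x_1', x_2_{n+1} = x_2_n + h·x_2'.
1.200000: (-1.100000, -1.960000); f=(-2.555080, 2.644040) → (-1.508813, -1.536954)
1.360000: (-1.508813, -1.536954); f=(-3.070628, 2.506896) → (-2.000113, -1.135850)
1.520000: (-2.000113, -1.135850); f=(-3.524956, 2.237714) → (-2.564106, -0.777816)
(x_1(1.68), x_2(1.68)) ≈ (-2.5641, -0.7778)

-2.5641, -0.7778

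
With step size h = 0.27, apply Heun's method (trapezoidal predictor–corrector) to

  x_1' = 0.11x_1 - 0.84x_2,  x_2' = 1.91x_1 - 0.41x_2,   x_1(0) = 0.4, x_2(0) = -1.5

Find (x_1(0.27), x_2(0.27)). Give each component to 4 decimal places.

0.7151, -1.0575

Heun on (x_1,x_2): k1 = f(t_n, state_n); k2 = f(t_n + h, state_n + h·k1); state_{n+1} = state_n + (h/2)·(k1 + k2).
0.000000: (0.400000, -1.500000)
  k1 = (1.304000, 1.379000)
  predictor → (0.752080, -1.127670)
  k2 = (1.029972, 1.898817)
  → (0.715086, -1.057495)
(x_1(0.27), x_2(0.27)) ≈ (0.7151, -1.0575)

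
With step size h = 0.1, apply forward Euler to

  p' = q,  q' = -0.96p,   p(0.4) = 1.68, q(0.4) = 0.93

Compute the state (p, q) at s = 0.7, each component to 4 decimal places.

1.9097, 0.4209

Euler on (p,q): p_{n+1} = p_n + h·p', q_{n+1} = q_n + h·q'.
0.400000: (1.680000, 0.930000); f=(0.930000, -1.612800) → (1.773000, 0.768720)
0.500000: (1.773000, 0.768720); f=(0.768720, -1.702080) → (1.849872, 0.598512)
0.600000: (1.849872, 0.598512); f=(0.598512, -1.775877) → (1.909723, 0.420924)
(p(0.7), q(0.7)) ≈ (1.9097, 0.4209)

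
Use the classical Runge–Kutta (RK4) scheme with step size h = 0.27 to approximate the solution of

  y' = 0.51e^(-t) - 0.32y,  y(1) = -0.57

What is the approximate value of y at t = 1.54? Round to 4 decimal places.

RK4: k1 = f(t_n, y_n); k2 = f(t_n + h/2, y_n + (h/2)·k1); k3 = f(t_n + h/2, y_n + (h/2)·k2); k4 = f(t_n + h, y_n + h·k3); y_{n+1} = y_n + (h/6)·(k1 + 2k2 + 2k3 + k4).
t=1.000000, y=-0.570000:
  k1 = f(1.000000, -0.570000) = 0.370019
  k2 = f(1.135000, -0.520048) = 0.330340
  k3 = f(1.135000, -0.525404) = 0.332055
  k4 = f(1.270000, -0.480345) = 0.296935
  y ← -0.570000 + (0.27/6)·(k1 + 2k2 + 2k3 + k4) = -0.480372
t=1.270000, y=-0.480372:
  k1 = f(1.270000, -0.480372) = 0.296943
  k2 = f(1.405000, -0.440284) = 0.266028
  k3 = f(1.405000, -0.444458) = 0.267364
  k4 = f(1.540000, -0.408183) = 0.239953
  y ← -0.480372 + (0.27/6)·(k1 + 2k2 + 2k3 + k4) = -0.408206
y(1.54) ≈ -0.4082

-0.4082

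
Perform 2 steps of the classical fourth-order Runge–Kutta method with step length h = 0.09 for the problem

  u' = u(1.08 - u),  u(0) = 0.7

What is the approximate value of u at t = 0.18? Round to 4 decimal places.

0.7464

RK4: k1 = f(t_n, u_n); k2 = f(t_n + h/2, u_n + (h/2)·k1); k3 = f(t_n + h/2, u_n + (h/2)·k2); k4 = f(t_n + h, u_n + h·k3); u_{n+1} = u_n + (h/6)·(k1 + 2k2 + 2k3 + k4).
t=0.000000, u=0.700000:
  k1 = f(0.000000, 0.700000) = 0.266000
  k2 = f(0.045000, 0.711970) = 0.262026
  k3 = f(0.045000, 0.711791) = 0.262088
  k4 = f(0.090000, 0.723588) = 0.257895
  u ← 0.700000 + (0.09/6)·(k1 + 2k2 + 2k3 + k4) = 0.723582
t=0.090000, u=0.723582:
  k1 = f(0.090000, 0.723582) = 0.257898
  k2 = f(0.135000, 0.735187) = 0.253502
  k3 = f(0.135000, 0.734989) = 0.253579
  k4 = f(0.180000, 0.746404) = 0.248997
  u ← 0.723582 + (0.09/6)·(k1 + 2k2 + 2k3 + k4) = 0.746398
u(0.18) ≈ 0.7464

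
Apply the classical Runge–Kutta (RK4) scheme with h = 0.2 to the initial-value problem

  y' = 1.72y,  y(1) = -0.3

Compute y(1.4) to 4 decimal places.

-0.5969

RK4: k1 = f(x_n, y_n); k2 = f(x_n + h/2, y_n + (h/2)·k1); k3 = f(x_n + h/2, y_n + (h/2)·k2); k4 = f(x_n + h, y_n + h·k3); y_{n+1} = y_n + (h/6)·(k1 + 2k2 + 2k3 + k4).
x=1.000000, y=-0.300000:
  k1 = f(1.000000, -0.300000) = -0.516000
  k2 = f(1.100000, -0.351600) = -0.604752
  k3 = f(1.100000, -0.360475) = -0.620017
  k4 = f(1.200000, -0.424003) = -0.729286
  y ← -0.300000 + (0.2/6)·(k1 + 2k2 + 2k3 + k4) = -0.423161
x=1.200000, y=-0.423161:
  k1 = f(1.200000, -0.423161) = -0.727837
  k2 = f(1.300000, -0.495944) = -0.853025
  k3 = f(1.300000, -0.508463) = -0.874557
  k4 = f(1.400000, -0.598072) = -1.028684
  y ← -0.423161 + (0.2/6)·(k1 + 2k2 + 2k3 + k4) = -0.596884
y(1.4) ≈ -0.5969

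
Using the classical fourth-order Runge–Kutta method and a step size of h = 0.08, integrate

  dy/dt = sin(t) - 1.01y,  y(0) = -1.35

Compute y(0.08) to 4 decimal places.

-1.2421

RK4: k1 = f(t_n, y_n); k2 = f(t_n + h/2, y_n + (h/2)·k1); k3 = f(t_n + h/2, y_n + (h/2)·k2); k4 = f(t_n + h, y_n + h·k3); y_{n+1} = y_n + (h/6)·(k1 + 2k2 + 2k3 + k4).
t=0.000000, y=-1.350000:
  k1 = f(0.000000, -1.350000) = 1.363500
  k2 = f(0.040000, -1.295460) = 1.348404
  k3 = f(0.040000, -1.296064) = 1.349014
  k4 = f(0.080000, -1.242079) = 1.334414
  y ← -1.350000 + (0.08/6)·(k1 + 2k2 + 2k3 + k4) = -1.242097
y(0.08) ≈ -1.2421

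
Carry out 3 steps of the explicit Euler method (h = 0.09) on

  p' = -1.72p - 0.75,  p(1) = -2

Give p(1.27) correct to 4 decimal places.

-1.3803

Euler: p_{n+1} = p_n + h·f(s_n, p_n).
s=1.000000, p=-2.000000: f=2.690000 → p ← -2.000000 + 0.09·2.690000 = -1.757900
s=1.090000, p=-1.757900: f=2.273588 → p ← -1.757900 + 0.09·2.273588 = -1.553277
s=1.180000, p=-1.553277: f=1.921637 → p ← -1.553277 + 0.09·1.921637 = -1.380330
p(1.27) ≈ -1.3803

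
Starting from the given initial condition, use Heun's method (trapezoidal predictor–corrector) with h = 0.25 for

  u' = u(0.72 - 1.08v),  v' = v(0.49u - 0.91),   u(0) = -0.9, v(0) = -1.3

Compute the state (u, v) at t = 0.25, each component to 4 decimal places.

-1.4231, -0.9099

Heun on (u,v): k1 = f(t_n, state_n); k2 = f(t_n + h, state_n + h·k1); state_{n+1} = state_n + (h/2)·(k1 + k2).
0.000000: (-0.900000, -1.300000)
  k1 = (-1.911600, 1.756300)
  predictor → (-1.377900, -0.860925)
  k2 = (-2.273258, 1.364713)
  → (-1.423107, -0.909873)
(u(0.25), v(0.25)) ≈ (-1.4231, -0.9099)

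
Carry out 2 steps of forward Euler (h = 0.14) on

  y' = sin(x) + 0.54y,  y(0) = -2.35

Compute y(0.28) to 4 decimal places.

-2.6992

Euler: y_{n+1} = y_n + h·f(x_n, y_n).
x=0.000000, y=-2.350000: f=-1.269000 → y ← -2.350000 + 0.14·(-1.269000) = -2.527660
x=0.140000, y=-2.527660: f=-1.225393 → y ← -2.527660 + 0.14·(-1.225393) = -2.699215
y(0.28) ≈ -2.6992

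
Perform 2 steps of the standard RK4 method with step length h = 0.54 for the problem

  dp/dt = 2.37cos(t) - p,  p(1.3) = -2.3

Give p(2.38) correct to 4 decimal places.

RK4: k1 = f(t_n, p_n); k2 = f(t_n + h/2, p_n + (h/2)·k1); k3 = f(t_n + h/2, p_n + (h/2)·k2); k4 = f(t_n + h, p_n + h·k3); p_{n+1} = p_n + (h/6)·(k1 + 2k2 + 2k3 + k4).
t=1.300000, p=-2.300000:
  k1 = f(1.300000, -2.300000) = 2.933972
  k2 = f(1.570000, -1.507827) = 1.509715
  k3 = f(1.570000, -1.892377) = 1.894264
  k4 = f(1.840000, -1.277097) = 0.646763
  p ← -2.300000 + (0.54/6)·(k1 + 2k2 + 2k3 + k4) = -1.365018
t=1.840000, p=-1.365018:
  k1 = f(1.840000, -1.365018) = 0.734683
  k2 = f(2.110000, -1.166653) = -0.050230
  k3 = f(2.110000, -1.378580) = 0.161697
  k4 = f(2.380000, -1.277701) = -0.437557
  p ← -1.365018 + (0.54/6)·(k1 + 2k2 + 2k3 + k4) = -1.318212
p(2.38) ≈ -1.3182

-1.3182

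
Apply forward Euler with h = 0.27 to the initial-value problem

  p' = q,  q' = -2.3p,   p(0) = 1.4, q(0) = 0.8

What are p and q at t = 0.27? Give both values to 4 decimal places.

Euler on (p,q): p_{n+1} = p_n + h·p', q_{n+1} = q_n + h·q'.
0.000000: (1.400000, 0.800000); f=(0.800000, -3.220000) → (1.616000, -0.069400)
(p(0.27), q(0.27)) ≈ (1.6160, -0.0694)

1.6160, -0.0694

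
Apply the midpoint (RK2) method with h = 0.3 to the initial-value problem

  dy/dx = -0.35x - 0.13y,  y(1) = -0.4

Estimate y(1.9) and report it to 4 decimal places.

Midpoint: k1 = f(x_n, y_n); k2 = f(x_n + h/2, y_n + (h/2)·k1); y_{n+1} = y_n + h·k2.
x=1.000000, y=-0.400000:
  k1 = f(1.000000, -0.400000) = -0.298000
  k2 = f(1.150000, -0.444700) = -0.344689
  y ← -0.400000 + 0.3·(-0.344689) = -0.503407
x=1.300000, y=-0.503407:
  k1 = f(1.300000, -0.503407) = -0.389557
  k2 = f(1.450000, -0.561840) = -0.434461
  y ← -0.503407 + 0.3·(-0.434461) = -0.633745
x=1.600000, y=-0.633745:
  k1 = f(1.600000, -0.633745) = -0.477613
  k2 = f(1.750000, -0.705387) = -0.520800
  y ← -0.633745 + 0.3·(-0.520800) = -0.789985
y(1.9) ≈ -0.7900

-0.7900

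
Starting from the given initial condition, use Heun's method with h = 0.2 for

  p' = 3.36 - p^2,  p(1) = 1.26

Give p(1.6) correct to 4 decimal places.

1.7379

Heun: k1 = f(t_n, p_n); k2 = f(t_n + h, p_n + h·k1); p_{n+1} = p_n + (h/2)·(k1 + k2).
t=1.000000, p=1.260000:
  k1 = f(1.000000, 1.260000) = 1.772400
  k2 = f(1.200000, 1.614480) = 0.753454
  p ← 1.260000 + (0.2/2)·(1.772400 + 0.753454) = 1.512585
t=1.200000, p=1.512585:
  k1 = f(1.200000, 1.512585) = 1.072085
  k2 = f(1.400000, 1.727002) = 0.377462
  p ← 1.512585 + (0.2/2)·(1.072085 + 0.377462) = 1.657540
t=1.400000, p=1.657540:
  k1 = f(1.400000, 1.657540) = 0.612560
  k2 = f(1.600000, 1.780052) = 0.191414
  p ← 1.657540 + (0.2/2)·(0.612560 + 0.191414) = 1.737938
p(1.6) ≈ 1.7379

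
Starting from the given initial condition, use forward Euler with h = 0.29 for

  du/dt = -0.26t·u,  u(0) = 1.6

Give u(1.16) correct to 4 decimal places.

Euler: u_{n+1} = u_n + h·f(t_n, u_n).
t=0.000000, u=1.600000: f=0.000000 → u ← 1.600000 + 0.29·0.000000 = 1.600000
t=0.290000, u=1.600000: f=-0.120640 → u ← 1.600000 + 0.29·(-0.120640) = 1.565014
t=0.580000, u=1.565014: f=-0.236004 → u ← 1.565014 + 0.29·(-0.236004) = 1.496573
t=0.870000, u=1.496573: f=-0.338525 → u ← 1.496573 + 0.29·(-0.338525) = 1.398401
u(1.16) ≈ 1.3984

1.3984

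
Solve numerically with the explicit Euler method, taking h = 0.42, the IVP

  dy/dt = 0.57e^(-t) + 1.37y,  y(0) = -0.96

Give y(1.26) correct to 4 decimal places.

Euler: y_{n+1} = y_n + h·f(t_n, y_n).
t=0.000000, y=-0.960000: f=-0.745200 → y ← -0.960000 + 0.42·(-0.745200) = -1.272984
t=0.420000, y=-1.272984: f=-1.369471 → y ← -1.272984 + 0.42·(-1.369471) = -1.848162
t=0.840000, y=-1.848162: f=-2.285907 → y ← -1.848162 + 0.42·(-2.285907) = -2.808243
y(1.26) ≈ -2.8082

-2.8082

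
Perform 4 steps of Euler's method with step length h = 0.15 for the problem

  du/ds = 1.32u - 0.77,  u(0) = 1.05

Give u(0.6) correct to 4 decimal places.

Euler: u_{n+1} = u_n + h·f(s_n, u_n).
s=0.000000, u=1.050000: f=0.616000 → u ← 1.050000 + 0.15·0.616000 = 1.142400
s=0.150000, u=1.142400: f=0.737968 → u ← 1.142400 + 0.15·0.737968 = 1.253095
s=0.300000, u=1.253095: f=0.884086 → u ← 1.253095 + 0.15·0.884086 = 1.385708
s=0.450000, u=1.385708: f=1.059135 → u ← 1.385708 + 0.15·1.059135 = 1.544578
u(0.6) ≈ 1.5446

1.5446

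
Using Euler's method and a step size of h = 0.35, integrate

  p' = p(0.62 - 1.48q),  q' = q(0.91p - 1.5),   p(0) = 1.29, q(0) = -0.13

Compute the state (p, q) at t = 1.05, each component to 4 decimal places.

Euler on (p,q): p_{n+1} = p_n + h·p', q_{n+1} = q_n + h·q'.
0.000000: (1.290000, -0.130000); f=(1.047996, 0.042393) → (1.656799, -0.115162)
0.350000: (1.656799, -0.115162); f=(1.309601, -0.000885) → (2.115159, -0.115472)
0.700000: (2.115159, -0.115472); f=(1.672877, -0.049052) → (2.700666, -0.132640)
(p(1.05), q(1.05)) ≈ (2.7007, -0.1326)

2.7007, -0.1326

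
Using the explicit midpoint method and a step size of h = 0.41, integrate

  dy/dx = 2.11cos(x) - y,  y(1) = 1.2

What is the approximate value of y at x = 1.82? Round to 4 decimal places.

0.6226

Midpoint: k1 = f(x_n, y_n); k2 = f(x_n + h/2, y_n + (h/2)·k1); y_{n+1} = y_n + h·k2.
x=1.000000, y=1.200000:
  k1 = f(1.000000, 1.200000) = -0.059962
  k2 = f(1.205000, 1.187708) = -0.432975
  y ← 1.200000 + 0.41·(-0.432975) = 1.022480
x=1.410000, y=1.022480:
  k1 = f(1.410000, 1.022480) = -0.684660
  k2 = f(1.615000, 0.882125) = -0.975364
  y ← 1.022480 + 0.41·(-0.975364) = 0.622581
y(1.82) ≈ 0.6226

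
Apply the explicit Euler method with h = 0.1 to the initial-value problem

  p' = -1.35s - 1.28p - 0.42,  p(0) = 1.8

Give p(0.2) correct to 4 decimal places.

1.2766

Euler: p_{n+1} = p_n + h·f(s_n, p_n).
s=0.000000, p=1.800000: f=-2.724000 → p ← 1.800000 + 0.1·(-2.724000) = 1.527600
s=0.100000, p=1.527600: f=-2.510328 → p ← 1.527600 + 0.1·(-2.510328) = 1.276567
p(0.2) ≈ 1.2766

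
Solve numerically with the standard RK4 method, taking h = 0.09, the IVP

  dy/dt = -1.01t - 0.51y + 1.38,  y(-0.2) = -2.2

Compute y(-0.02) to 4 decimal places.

RK4: k1 = f(t_n, y_n); k2 = f(t_n + h/2, y_n + (h/2)·k1); k3 = f(t_n + h/2, y_n + (h/2)·k2); k4 = f(t_n + h, y_n + h·k3); y_{n+1} = y_n + (h/6)·(k1 + 2k2 + 2k3 + k4).
t=-0.200000, y=-2.200000:
  k1 = f(-0.200000, -2.200000) = 2.704000
  k2 = f(-0.155000, -2.078320) = 2.596493
  k3 = f(-0.155000, -2.083158) = 2.598960
  k4 = f(-0.110000, -1.966094) = 2.493808
  y ← -2.200000 + (0.09/6)·(k1 + 2k2 + 2k3 + k4) = -1.966169
t=-0.110000, y=-1.966169:
  k1 = f(-0.110000, -1.966169) = 2.493846
  k2 = f(-0.065000, -1.853946) = 2.391163
  k3 = f(-0.065000, -1.858567) = 2.393519
  k4 = f(-0.020000, -1.750753) = 2.293084
  y ← -1.966169 + (0.09/6)·(k1 + 2k2 + 2k3 + k4) = -1.750825
y(-0.02) ≈ -1.7508

-1.7508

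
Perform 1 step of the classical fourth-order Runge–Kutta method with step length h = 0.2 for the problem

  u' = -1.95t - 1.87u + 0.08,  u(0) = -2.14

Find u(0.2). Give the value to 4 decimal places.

RK4: k1 = f(t_n, u_n); k2 = f(t_n + h/2, u_n + (h/2)·k1); k3 = f(t_n + h/2, u_n + (h/2)·k2); k4 = f(t_n + h, u_n + h·k3); u_{n+1} = u_n + (h/6)·(k1 + 2k2 + 2k3 + k4).
t=0.000000, u=-2.140000:
  k1 = f(0.000000, -2.140000) = 4.081800
  k2 = f(0.100000, -1.731820) = 3.123503
  k3 = f(0.100000, -1.827650) = 3.302705
  k4 = f(0.200000, -1.479459) = 2.456588
  u ← -2.140000 + (0.2/6)·(k1 + 2k2 + 2k3 + k4) = -1.493640
u(0.2) ≈ -1.4936

-1.4936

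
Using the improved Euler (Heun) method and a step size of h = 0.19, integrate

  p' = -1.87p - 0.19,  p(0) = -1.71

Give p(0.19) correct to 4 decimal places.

Heun: k1 = f(x_n, p_n); k2 = f(x_n + h, p_n + h·k1); p_{n+1} = p_n + (h/2)·(k1 + k2).
x=0.000000, p=-1.710000:
  k1 = f(0.000000, -1.710000) = 3.007700
  k2 = f(0.190000, -1.138537) = 1.939064
  p ← -1.710000 + (0.19/2)·(3.007700 + 1.939064) = -1.240057
p(0.19) ≈ -1.2401

-1.2401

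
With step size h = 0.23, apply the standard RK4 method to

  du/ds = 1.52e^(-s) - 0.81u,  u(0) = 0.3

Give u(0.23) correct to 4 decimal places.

0.5329

RK4: k1 = f(s_n, u_n); k2 = f(s_n + h/2, u_n + (h/2)·k1); k3 = f(s_n + h/2, u_n + (h/2)·k2); k4 = f(s_n + h, u_n + h·k3); u_{n+1} = u_n + (h/6)·(k1 + 2k2 + 2k3 + k4).
s=0.000000, u=0.300000:
  k1 = f(0.000000, 0.300000) = 1.277000
  k2 = f(0.115000, 0.446855) = 0.992924
  k3 = f(0.115000, 0.414186) = 1.019386
  k4 = f(0.230000, 0.534459) = 0.774780
  u ← 0.300000 + (0.23/6)·(k1 + 2k2 + 2k3 + k4) = 0.532929
u(0.23) ≈ 0.5329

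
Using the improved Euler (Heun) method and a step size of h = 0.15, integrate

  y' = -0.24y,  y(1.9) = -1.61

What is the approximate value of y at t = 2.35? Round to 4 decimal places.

-1.4452

Heun: k1 = f(t_n, y_n); k2 = f(t_n + h, y_n + h·k1); y_{n+1} = y_n + (h/2)·(k1 + k2).
t=1.900000, y=-1.610000:
  k1 = f(1.900000, -1.610000) = 0.386400
  k2 = f(2.050000, -1.552040) = 0.372490
  y ← -1.610000 + (0.15/2)·(0.386400 + 0.372490) = -1.553083
t=2.050000, y=-1.553083:
  k1 = f(2.050000, -1.553083) = 0.372740
  k2 = f(2.200000, -1.497172) = 0.359321
  y ← -1.553083 + (0.15/2)·(0.372740 + 0.359321) = -1.498179
t=2.200000, y=-1.498179:
  k1 = f(2.200000, -1.498179) = 0.359563
  k2 = f(2.350000, -1.444244) = 0.346619
  y ← -1.498179 + (0.15/2)·(0.359563 + 0.346619) = -1.445215
y(2.35) ≈ -1.4452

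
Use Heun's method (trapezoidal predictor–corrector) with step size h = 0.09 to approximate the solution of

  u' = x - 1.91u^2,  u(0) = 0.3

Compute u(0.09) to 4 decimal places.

Heun: k1 = f(x_n, u_n); k2 = f(x_n + h, u_n + h·k1); u_{n+1} = u_n + (h/2)·(k1 + k2).
x=0.000000, u=0.300000:
  k1 = f(0.000000, 0.300000) = -0.171900
  k2 = f(0.090000, 0.284529) = -0.064627
  u ← 0.300000 + (0.09/2)·(-0.171900 + (-0.064627)) = 0.289356
u(0.09) ≈ 0.2894

0.2894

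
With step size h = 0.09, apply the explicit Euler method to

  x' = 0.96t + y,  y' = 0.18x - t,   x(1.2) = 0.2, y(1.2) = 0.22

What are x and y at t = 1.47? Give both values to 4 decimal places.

Euler on (x,y): x_{n+1} = x_n + h·x', y_{n+1} = y_n + h·y'.
1.200000: (0.200000, 0.220000); f=(1.372000, -1.164000) → (0.323480, 0.115240)
1.290000: (0.323480, 0.115240); f=(1.353640, -1.231774) → (0.445308, 0.004380)
1.380000: (0.445308, 0.004380); f=(1.329180, -1.299845) → (0.564934, -0.112606)
(x(1.47), y(1.47)) ≈ (0.5649, -0.1126)

0.5649, -0.1126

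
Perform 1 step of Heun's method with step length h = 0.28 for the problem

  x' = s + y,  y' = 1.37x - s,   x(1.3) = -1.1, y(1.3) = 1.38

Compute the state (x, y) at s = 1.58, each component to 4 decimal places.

-0.4204, 0.6988

Heun on (x,y): k1 = f(s_n, state_n); k2 = f(s_n + h, state_n + h·k1); state_{n+1} = state_n + (h/2)·(k1 + k2).
1.300000: (-1.100000, 1.380000)
  k1 = (2.680000, -2.807000)
  predictor → (-0.349600, 0.594040)
  k2 = (2.174040, -2.058952)
  → (-0.420434, 0.698767)
(x(1.58), y(1.58)) ≈ (-0.4204, 0.6988)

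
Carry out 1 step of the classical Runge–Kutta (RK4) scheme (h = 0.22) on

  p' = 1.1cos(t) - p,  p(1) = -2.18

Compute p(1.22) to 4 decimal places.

-1.6539

RK4: k1 = f(t_n, p_n); k2 = f(t_n + h/2, p_n + (h/2)·k1); k3 = f(t_n + h/2, p_n + (h/2)·k2); k4 = f(t_n + h, p_n + h·k3); p_{n+1} = p_n + (h/6)·(k1 + 2k2 + 2k3 + k4).
t=1.000000, p=-2.180000:
  k1 = f(1.000000, -2.180000) = 2.774333
  k2 = f(1.110000, -1.874823) = 2.363951
  k3 = f(1.110000, -1.919965) = 2.409093
  k4 = f(1.220000, -1.650000) = 2.028010
  p ← -2.180000 + (0.22/6)·(k1 + 2k2 + 2k3 + k4) = -1.653891
p(1.22) ≈ -1.6539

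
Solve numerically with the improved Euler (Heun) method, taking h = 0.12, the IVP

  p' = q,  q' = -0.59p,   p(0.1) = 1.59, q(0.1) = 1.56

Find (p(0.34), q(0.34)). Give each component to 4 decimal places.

1.9358, 1.3093

Heun on (p,q): k1 = f(t_n, state_n); k2 = f(t_n + h, state_n + h·k1); state_{n+1} = state_n + (h/2)·(k1 + k2).
0.100000: (1.590000, 1.560000)
  k1 = (1.560000, -0.938100)
  predictor → (1.777200, 1.447428)
  k2 = (1.447428, -1.048548)
  → (1.770446, 1.440801)
0.220000: (1.770446, 1.440801)
  k1 = (1.440801, -1.044563)
  predictor → (1.943342, 1.315454)
  k2 = (1.315454, -1.146572)
  → (1.935821, 1.309333)
(p(0.34), q(0.34)) ≈ (1.9358, 1.3093)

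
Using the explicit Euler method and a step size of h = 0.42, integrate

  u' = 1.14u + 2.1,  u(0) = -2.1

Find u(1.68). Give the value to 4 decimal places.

-3.0754

Euler: u_{n+1} = u_n + h·f(s_n, u_n).
s=0.000000, u=-2.100000: f=-0.294000 → u ← -2.100000 + 0.42·(-0.294000) = -2.223480
s=0.420000, u=-2.223480: f=-0.434767 → u ← -2.223480 + 0.42·(-0.434767) = -2.406082
s=0.840000, u=-2.406082: f=-0.642934 → u ← -2.406082 + 0.42·(-0.642934) = -2.676114
s=1.260000, u=-2.676114: f=-0.950770 → u ← -2.676114 + 0.42·(-0.950770) = -3.075438
u(1.68) ≈ -3.0754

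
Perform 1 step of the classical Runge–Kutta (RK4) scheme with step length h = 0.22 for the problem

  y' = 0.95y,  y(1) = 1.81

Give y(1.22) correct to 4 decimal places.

2.2307

RK4: k1 = f(x_n, y_n); k2 = f(x_n + h/2, y_n + (h/2)·k1); k3 = f(x_n + h/2, y_n + (h/2)·k2); k4 = f(x_n + h, y_n + h·k3); y_{n+1} = y_n + (h/6)·(k1 + 2k2 + 2k3 + k4).
x=1.000000, y=1.810000:
  k1 = f(1.000000, 1.810000) = 1.719500
  k2 = f(1.110000, 1.999145) = 1.899188
  k3 = f(1.110000, 2.018911) = 1.917965
  k4 = f(1.220000, 2.231952) = 2.120355
  y ← 1.810000 + (0.22/6)·(k1 + 2k2 + 2k3 + k4) = 2.230719
y(1.22) ≈ 2.2307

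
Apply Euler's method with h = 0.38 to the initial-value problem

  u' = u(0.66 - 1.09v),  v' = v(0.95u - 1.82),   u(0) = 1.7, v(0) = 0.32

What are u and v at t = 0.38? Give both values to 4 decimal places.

Euler on (u,v): u_{n+1} = u_n + h·u', v_{n+1} = v_n + h·v'.
0.000000: (1.700000, 0.320000); f=(0.529040, -0.065600) → (1.901035, 0.295072)
(u(0.38), v(0.38)) ≈ (1.9010, 0.2951)

1.9010, 0.2951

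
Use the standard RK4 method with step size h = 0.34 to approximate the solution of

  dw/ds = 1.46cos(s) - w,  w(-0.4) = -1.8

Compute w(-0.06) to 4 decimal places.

RK4: k1 = f(s_n, w_n); k2 = f(s_n + h/2, w_n + (h/2)·k1); k3 = f(s_n + h/2, w_n + (h/2)·k2); k4 = f(s_n + h, w_n + h·k3); w_{n+1} = w_n + (h/6)·(k1 + 2k2 + 2k3 + k4).
s=-0.400000, w=-1.800000:
  k1 = f(-0.400000, -1.800000) = 3.144749
  k2 = f(-0.230000, -1.265393) = 2.686946
  k3 = f(-0.230000, -1.343219) = 2.764772
  k4 = f(-0.060000, -0.859977) = 2.317350
  w ← -1.800000 + (0.34/6)·(k1 + 2k2 + 2k3 + k4) = -0.872620
w(-0.06) ≈ -0.8726

-0.8726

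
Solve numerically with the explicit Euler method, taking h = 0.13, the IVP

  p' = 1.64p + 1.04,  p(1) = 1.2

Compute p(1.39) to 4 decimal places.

2.6410

Euler: p_{n+1} = p_n + h·f(t_n, p_n).
t=1.000000, p=1.200000: f=3.008000 → p ← 1.200000 + 0.13·3.008000 = 1.591040
t=1.130000, p=1.591040: f=3.649306 → p ← 1.591040 + 0.13·3.649306 = 2.065450
t=1.260000, p=2.065450: f=4.427338 → p ← 2.065450 + 0.13·4.427338 = 2.641004
p(1.39) ≈ 2.6410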